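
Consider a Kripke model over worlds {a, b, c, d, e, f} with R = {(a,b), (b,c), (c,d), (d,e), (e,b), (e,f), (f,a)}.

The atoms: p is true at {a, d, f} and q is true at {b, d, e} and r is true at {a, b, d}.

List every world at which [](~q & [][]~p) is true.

a: successors {b}; ~q & [][]~p there: b:F. ✗
b: successors {c}; ~q & [][]~p there: c:T. ✓
c: successors {d}; ~q & [][]~p there: d:F. ✗
d: successors {e}; ~q & [][]~p there: e:F. ✗
e: successors {b, f}; ~q & [][]~p there: b:F, f:T. ✗
f: successors {a}; ~q & [][]~p there: a:T. ✓

{b, f}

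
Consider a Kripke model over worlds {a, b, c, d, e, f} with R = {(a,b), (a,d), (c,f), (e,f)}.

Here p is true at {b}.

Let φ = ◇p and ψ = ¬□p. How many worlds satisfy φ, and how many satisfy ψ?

1 and 3

For ◇p:
a: successors {b, d}; p there: b:T, d:F. ✓
b: no successors, so ◇p fails. ✗
c: successors {f}; p there: f:F. ✗
d: no successors, so ◇p fails. ✗
e: successors {f}; p there: f:F. ✗
f: no successors, so ◇p fails. ✗
— 1 world.
For ¬□p:
a: □p is F. ✓
b: □p is T. ✗
c: □p is F. ✓
d: □p is T. ✗
e: □p is F. ✓
f: □p is T. ✗
— 3 worlds.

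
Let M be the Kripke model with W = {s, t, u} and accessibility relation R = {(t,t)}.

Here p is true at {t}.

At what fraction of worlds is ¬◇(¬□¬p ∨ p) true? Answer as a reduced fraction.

s: ◇(¬□¬p ∨ p) is F. ✓
t: ◇(¬□¬p ∨ p) is T. ✗
u: ◇(¬□¬p ∨ p) is F. ✓
That's 2 of 3 worlds, so 2/3.

2/3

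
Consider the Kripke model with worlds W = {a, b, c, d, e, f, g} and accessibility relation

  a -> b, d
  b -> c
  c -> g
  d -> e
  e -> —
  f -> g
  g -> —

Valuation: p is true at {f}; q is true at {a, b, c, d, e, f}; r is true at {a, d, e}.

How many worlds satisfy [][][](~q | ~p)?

7

a: successors {b, d}; [][](~q | ~p) there: b:T, d:T. ✓
b: successors {c}; [][](~q | ~p) there: c:T. ✓
c: successors {g}; [][](~q | ~p) there: g:T. ✓
d: successors {e}; [][](~q | ~p) there: e:T. ✓
e: no successors, so [][][](~q | ~p) holds vacuously. ✓
f: successors {g}; [][](~q | ~p) there: g:T. ✓
g: no successors, so [][][](~q | ~p) holds vacuously. ✓
Satisfying worlds: {a, b, c, d, e, f, g}.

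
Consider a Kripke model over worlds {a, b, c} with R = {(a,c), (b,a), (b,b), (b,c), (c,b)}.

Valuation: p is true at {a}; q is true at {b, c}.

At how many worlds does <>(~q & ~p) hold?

0

a: successors {c}; ~q & ~p there: c:F. ✗
b: successors {a, b, c}; ~q & ~p there: a:F, b:F, c:F. ✗
c: successors {b}; ~q & ~p there: b:F. ✗
Satisfying worlds: ∅.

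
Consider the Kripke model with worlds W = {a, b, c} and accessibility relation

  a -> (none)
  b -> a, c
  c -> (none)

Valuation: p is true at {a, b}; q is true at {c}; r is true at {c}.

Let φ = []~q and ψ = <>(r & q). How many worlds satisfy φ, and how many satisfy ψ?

2 and 1

For []~q:
a: no successors, so []~q holds vacuously. ✓
b: successors {a, c}; ~q there: a:T, c:F. ✗
c: no successors, so []~q holds vacuously. ✓
— 2 worlds.
For <>(r & q):
a: no successors, so <>(r & q) fails. ✗
b: successors {a, c}; r & q there: a:F, c:T. ✓
c: no successors, so <>(r & q) fails. ✗
— 1 world.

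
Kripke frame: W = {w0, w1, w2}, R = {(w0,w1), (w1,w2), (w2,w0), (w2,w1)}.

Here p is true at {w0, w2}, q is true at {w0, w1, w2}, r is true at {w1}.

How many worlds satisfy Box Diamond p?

w0: successors {w1}; Diamond p there: w1:T. ✓
w1: successors {w2}; Diamond p there: w2:T. ✓
w2: successors {w0, w1}; Diamond p there: w0:F, w1:T. ✗
Satisfying worlds: {w0, w1}.

2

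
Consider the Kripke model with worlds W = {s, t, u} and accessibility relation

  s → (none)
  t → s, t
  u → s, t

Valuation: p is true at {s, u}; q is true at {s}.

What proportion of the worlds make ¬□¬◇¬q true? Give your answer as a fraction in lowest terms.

s: □¬◇¬q is T. ✗
t: □¬◇¬q is F. ✓
u: □¬◇¬q is F. ✓
That's 2 of 3 worlds, so 2/3.

2/3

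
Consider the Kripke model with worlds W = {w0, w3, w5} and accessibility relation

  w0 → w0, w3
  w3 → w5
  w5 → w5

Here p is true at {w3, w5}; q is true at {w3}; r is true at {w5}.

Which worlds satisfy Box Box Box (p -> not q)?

w0: successors {w0, w3}; Box Box (p -> not q) there: w0:F, w3:T. ✗
w3: successors {w5}; Box Box (p -> not q) there: w5:T. ✓
w5: successors {w5}; Box Box (p -> not q) there: w5:T. ✓

{w3, w5}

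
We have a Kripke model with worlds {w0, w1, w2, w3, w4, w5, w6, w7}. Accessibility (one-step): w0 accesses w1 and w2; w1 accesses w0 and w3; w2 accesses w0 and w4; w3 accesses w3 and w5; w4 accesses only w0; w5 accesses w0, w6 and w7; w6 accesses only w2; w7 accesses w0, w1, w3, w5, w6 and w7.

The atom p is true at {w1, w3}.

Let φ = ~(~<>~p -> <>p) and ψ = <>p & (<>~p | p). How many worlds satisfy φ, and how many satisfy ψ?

For ~(~<>~p -> <>p):
w0: ~<>~p -> <>p is T. ✗
w1: ~<>~p -> <>p is T. ✗
w2: ~<>~p -> <>p is T. ✗
w3: ~<>~p -> <>p is T. ✗
w4: ~<>~p -> <>p is T. ✗
w5: ~<>~p -> <>p is T. ✗
w6: ~<>~p -> <>p is T. ✗
w7: ~<>~p -> <>p is T. ✗
— 0 worlds.
For <>p & (<>~p | p):
w0: <>p is T, <>~p | p is T. ✓
w1: <>p is T, <>~p | p is T. ✓
w2: <>p is F, <>~p | p is T. ✗
w3: <>p is T, <>~p | p is T. ✓
w4: <>p is F, <>~p | p is T. ✗
w5: <>p is F, <>~p | p is T. ✗
w6: <>p is F, <>~p | p is T. ✗
w7: <>p is T, <>~p | p is T. ✓
— 4 worlds.

0 and 4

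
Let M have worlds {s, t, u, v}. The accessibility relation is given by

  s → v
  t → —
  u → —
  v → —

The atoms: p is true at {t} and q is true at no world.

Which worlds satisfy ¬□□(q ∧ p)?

s: □□(q ∧ p) is T. ✗
t: □□(q ∧ p) is T. ✗
u: □□(q ∧ p) is T. ✗
v: □□(q ∧ p) is T. ✗

∅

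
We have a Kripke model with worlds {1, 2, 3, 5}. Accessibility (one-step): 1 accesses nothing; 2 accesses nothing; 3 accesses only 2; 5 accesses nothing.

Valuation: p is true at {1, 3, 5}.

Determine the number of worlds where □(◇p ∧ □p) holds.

1: no successors, so □(◇p ∧ □p) holds vacuously. ✓
2: no successors, so □(◇p ∧ □p) holds vacuously. ✓
3: successors {2}; ◇p ∧ □p there: 2:F. ✗
5: no successors, so □(◇p ∧ □p) holds vacuously. ✓
Satisfying worlds: {1, 2, 5}.

3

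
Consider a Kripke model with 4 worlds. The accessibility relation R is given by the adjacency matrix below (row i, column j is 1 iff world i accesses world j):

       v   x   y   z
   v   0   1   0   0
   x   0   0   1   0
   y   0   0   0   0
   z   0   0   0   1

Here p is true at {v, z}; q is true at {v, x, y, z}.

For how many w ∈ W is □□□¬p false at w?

v: successors {x}; □□¬p there: x:T. ✓
x: successors {y}; □□¬p there: y:T. ✓
y: no successors, so □□□¬p holds vacuously. ✓
z: successors {z}; □□¬p there: z:F. ✗
Satisfying worlds: {v, x, y}.
So □□□¬p fails at the other 1 world.

1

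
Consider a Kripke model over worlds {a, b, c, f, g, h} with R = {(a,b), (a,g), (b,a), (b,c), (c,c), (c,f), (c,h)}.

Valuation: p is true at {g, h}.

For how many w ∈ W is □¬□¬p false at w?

2

a: successors {b, g}; ¬□¬p there: b:F, g:F. ✗
b: successors {a, c}; ¬□¬p there: a:T, c:T. ✓
c: successors {c, f, h}; ¬□¬p there: c:T, f:F, h:F. ✗
f: no successors, so □¬□¬p holds vacuously. ✓
g: no successors, so □¬□¬p holds vacuously. ✓
h: no successors, so □¬□¬p holds vacuously. ✓
Satisfying worlds: {b, f, g, h}.
So □¬□¬p fails at the other 2 worlds.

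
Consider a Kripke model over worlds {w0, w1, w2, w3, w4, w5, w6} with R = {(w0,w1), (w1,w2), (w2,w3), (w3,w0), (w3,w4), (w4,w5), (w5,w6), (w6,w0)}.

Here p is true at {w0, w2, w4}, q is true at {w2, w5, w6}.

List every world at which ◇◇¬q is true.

w0: successors {w1}; ◇¬q there: w1:F. ✗
w1: successors {w2}; ◇¬q there: w2:T. ✓
w2: successors {w3}; ◇¬q there: w3:T. ✓
w3: successors {w0, w4}; ◇¬q there: w0:T, w4:F. ✓
w4: successors {w5}; ◇¬q there: w5:F. ✗
w5: successors {w6}; ◇¬q there: w6:T. ✓
w6: successors {w0}; ◇¬q there: w0:T. ✓

{w1, w2, w3, w5, w6}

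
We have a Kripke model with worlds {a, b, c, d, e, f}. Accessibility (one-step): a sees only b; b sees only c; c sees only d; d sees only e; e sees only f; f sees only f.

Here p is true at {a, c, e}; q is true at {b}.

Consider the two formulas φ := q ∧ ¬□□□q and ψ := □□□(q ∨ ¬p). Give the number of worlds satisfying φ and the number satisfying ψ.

1 and 5

For q ∧ ¬□□□q:
a: q is F, ¬□□□q is T. ✗
b: q is T, ¬□□□q is T. ✓
c: q is F, ¬□□□q is T. ✗
d: q is F, ¬□□□q is T. ✗
e: q is F, ¬□□□q is T. ✗
f: q is F, ¬□□□q is T. ✗
— 1 world.
For □□□(q ∨ ¬p):
a: successors {b}; □□(q ∨ ¬p) there: b:T. ✓
b: successors {c}; □□(q ∨ ¬p) there: c:F. ✗
c: successors {d}; □□(q ∨ ¬p) there: d:T. ✓
d: successors {e}; □□(q ∨ ¬p) there: e:T. ✓
e: successors {f}; □□(q ∨ ¬p) there: f:T. ✓
f: successors {f}; □□(q ∨ ¬p) there: f:T. ✓
— 5 worlds.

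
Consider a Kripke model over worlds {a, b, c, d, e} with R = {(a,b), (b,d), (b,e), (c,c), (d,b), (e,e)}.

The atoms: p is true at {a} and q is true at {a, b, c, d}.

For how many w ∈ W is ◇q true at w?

a: successors {b}; q there: b:T. ✓
b: successors {d, e}; q there: d:T, e:F. ✓
c: successors {c}; q there: c:T. ✓
d: successors {b}; q there: b:T. ✓
e: successors {e}; q there: e:F. ✗
Satisfying worlds: {a, b, c, d}.

4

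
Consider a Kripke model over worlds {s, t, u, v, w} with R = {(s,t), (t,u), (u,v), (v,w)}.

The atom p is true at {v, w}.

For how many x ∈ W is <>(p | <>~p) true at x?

s: successors {t}; p | <>~p there: t:T. ✓
t: successors {u}; p | <>~p there: u:F. ✗
u: successors {v}; p | <>~p there: v:T. ✓
v: successors {w}; p | <>~p there: w:T. ✓
w: no successors, so <>(p | <>~p) fails. ✗
Satisfying worlds: {s, u, v}.

3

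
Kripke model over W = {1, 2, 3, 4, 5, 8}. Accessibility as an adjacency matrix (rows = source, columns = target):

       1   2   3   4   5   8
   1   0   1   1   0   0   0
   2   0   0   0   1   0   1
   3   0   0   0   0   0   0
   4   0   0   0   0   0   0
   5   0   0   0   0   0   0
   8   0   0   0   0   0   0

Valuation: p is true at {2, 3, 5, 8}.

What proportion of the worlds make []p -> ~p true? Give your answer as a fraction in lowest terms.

1/2

1: []p is T, ~p is T. ✓
2: []p is F, ~p is F. ✓
3: []p is T, ~p is F. ✗
4: []p is T, ~p is T. ✓
5: []p is T, ~p is F. ✗
8: []p is T, ~p is F. ✗
That's 3 of 6 worlds, so 3/6 = 1/2.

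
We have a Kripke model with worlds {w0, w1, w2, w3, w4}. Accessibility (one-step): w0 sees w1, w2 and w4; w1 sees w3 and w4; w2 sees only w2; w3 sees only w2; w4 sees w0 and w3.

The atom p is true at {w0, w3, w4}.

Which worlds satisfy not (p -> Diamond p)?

w0: p -> Diamond p is T. ✗
w1: p -> Diamond p is T. ✗
w2: p -> Diamond p is T. ✗
w3: p -> Diamond p is F. ✓
w4: p -> Diamond p is T. ✗

{w3}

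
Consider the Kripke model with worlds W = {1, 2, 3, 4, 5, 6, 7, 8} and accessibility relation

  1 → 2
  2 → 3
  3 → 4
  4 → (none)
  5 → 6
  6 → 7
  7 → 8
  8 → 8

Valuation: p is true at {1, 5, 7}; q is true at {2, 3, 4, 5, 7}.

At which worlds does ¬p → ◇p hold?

1: ¬p is F, ◇p is F. ✓
2: ¬p is T, ◇p is F. ✗
3: ¬p is T, ◇p is F. ✗
4: ¬p is T, ◇p is F. ✗
5: ¬p is F, ◇p is F. ✓
6: ¬p is T, ◇p is T. ✓
7: ¬p is F, ◇p is F. ✓
8: ¬p is T, ◇p is F. ✗

{1, 5, 6, 7}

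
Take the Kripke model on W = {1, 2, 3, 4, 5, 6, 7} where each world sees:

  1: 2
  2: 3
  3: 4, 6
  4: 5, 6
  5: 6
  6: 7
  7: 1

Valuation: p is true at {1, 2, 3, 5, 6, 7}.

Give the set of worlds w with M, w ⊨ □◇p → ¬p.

{4}

1: □◇p is T, ¬p is F. ✗
2: □◇p is T, ¬p is F. ✗
3: □◇p is T, ¬p is F. ✗
4: □◇p is T, ¬p is T. ✓
5: □◇p is T, ¬p is F. ✗
6: □◇p is T, ¬p is F. ✗
7: □◇p is T, ¬p is F. ✗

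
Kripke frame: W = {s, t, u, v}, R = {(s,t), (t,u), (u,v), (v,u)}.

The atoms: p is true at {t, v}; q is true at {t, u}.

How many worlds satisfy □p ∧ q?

1

s: □p is T, q is F. ✗
t: □p is F, q is T. ✗
u: □p is T, q is T. ✓
v: □p is F, q is F. ✗
Satisfying worlds: {u}.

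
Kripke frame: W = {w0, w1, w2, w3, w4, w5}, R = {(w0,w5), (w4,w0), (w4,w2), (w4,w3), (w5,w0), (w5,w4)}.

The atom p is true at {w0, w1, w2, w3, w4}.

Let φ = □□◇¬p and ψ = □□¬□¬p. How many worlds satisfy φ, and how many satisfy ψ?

3 and 4

For □□◇¬p:
w0: successors {w5}; □◇¬p there: w5:F. ✗
w1: no successors, so □□◇¬p holds vacuously. ✓
w2: no successors, so □□◇¬p holds vacuously. ✓
w3: no successors, so □□◇¬p holds vacuously. ✓
w4: successors {w0, w2, w3}; □◇¬p there: w0:F, w2:T, w3:T. ✗
w5: successors {w0, w4}; □◇¬p there: w0:F, w4:F. ✗
— 3 worlds.
For □□¬□¬p:
w0: successors {w5}; □¬□¬p there: w5:F. ✗
w1: no successors, so □□¬□¬p holds vacuously. ✓
w2: no successors, so □□¬□¬p holds vacuously. ✓
w3: no successors, so □□¬□¬p holds vacuously. ✓
w4: successors {w0, w2, w3}; □¬□¬p there: w0:T, w2:T, w3:T. ✓
w5: successors {w0, w4}; □¬□¬p there: w0:T, w4:F. ✗
— 4 worlds.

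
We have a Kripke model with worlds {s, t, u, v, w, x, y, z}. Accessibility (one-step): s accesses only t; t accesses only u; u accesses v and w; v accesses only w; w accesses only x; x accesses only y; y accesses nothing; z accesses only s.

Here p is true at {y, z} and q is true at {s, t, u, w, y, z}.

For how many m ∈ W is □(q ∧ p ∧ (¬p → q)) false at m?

6

s: successors {t}; q ∧ p ∧ (¬p → q) there: t:F. ✗
t: successors {u}; q ∧ p ∧ (¬p → q) there: u:F. ✗
u: successors {v, w}; q ∧ p ∧ (¬p → q) there: v:F, w:F. ✗
v: successors {w}; q ∧ p ∧ (¬p → q) there: w:F. ✗
w: successors {x}; q ∧ p ∧ (¬p → q) there: x:F. ✗
x: successors {y}; q ∧ p ∧ (¬p → q) there: y:T. ✓
y: no successors, so □(q ∧ p ∧ (¬p → q)) holds vacuously. ✓
z: successors {s}; q ∧ p ∧ (¬p → q) there: s:F. ✗
Satisfying worlds: {x, y}.
So □(q ∧ p ∧ (¬p → q)) fails at the other 6 worlds.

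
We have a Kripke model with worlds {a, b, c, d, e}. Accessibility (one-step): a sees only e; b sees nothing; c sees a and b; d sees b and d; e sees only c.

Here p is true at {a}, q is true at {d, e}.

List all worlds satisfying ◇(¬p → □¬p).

{a, c, d}

a: successors {e}; ¬p → □¬p there: e:T. ✓
b: no successors, so ◇(¬p → □¬p) fails. ✗
c: successors {a, b}; ¬p → □¬p there: a:T, b:T. ✓
d: successors {b, d}; ¬p → □¬p there: b:T, d:T. ✓
e: successors {c}; ¬p → □¬p there: c:F. ✗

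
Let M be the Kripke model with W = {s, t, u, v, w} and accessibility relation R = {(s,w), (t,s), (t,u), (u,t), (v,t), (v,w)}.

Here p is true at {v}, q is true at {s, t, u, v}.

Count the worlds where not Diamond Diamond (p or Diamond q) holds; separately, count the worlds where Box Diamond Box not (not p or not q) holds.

2 and 1

For not Diamond Diamond (p or Diamond q):
s: Diamond Diamond (p or Diamond q) is F. ✓
t: Diamond Diamond (p or Diamond q) is T. ✗
u: Diamond Diamond (p or Diamond q) is T. ✗
v: Diamond Diamond (p or Diamond q) is T. ✗
w: Diamond Diamond (p or Diamond q) is F. ✓
— 2 worlds.
For Box Diamond Box not (not p or not q):
s: successors {w}; Diamond Box not (not p or not q) there: w:F. ✗
t: successors {s, u}; Diamond Box not (not p or not q) there: s:T, u:F. ✗
u: successors {t}; Diamond Box not (not p or not q) there: t:F. ✗
v: successors {t, w}; Diamond Box not (not p or not q) there: t:F, w:F. ✗
w: no successors, so Box Diamond Box not (not p or not q) holds vacuously. ✓
— 1 world.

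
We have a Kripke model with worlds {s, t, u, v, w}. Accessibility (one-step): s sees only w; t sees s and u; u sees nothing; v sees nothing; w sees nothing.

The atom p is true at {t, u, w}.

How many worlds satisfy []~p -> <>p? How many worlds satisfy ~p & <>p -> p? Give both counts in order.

2 and 4

For []~p -> <>p:
s: []~p is F, <>p is T. ✓
t: []~p is F, <>p is T. ✓
u: []~p is T, <>p is F. ✗
v: []~p is T, <>p is F. ✗
w: []~p is T, <>p is F. ✗
— 2 worlds.
For ~p & <>p -> p:
s: ~p & <>p is T, p is F. ✗
t: ~p & <>p is F, p is T. ✓
u: ~p & <>p is F, p is T. ✓
v: ~p & <>p is F, p is F. ✓
w: ~p & <>p is F, p is T. ✓
— 4 worlds.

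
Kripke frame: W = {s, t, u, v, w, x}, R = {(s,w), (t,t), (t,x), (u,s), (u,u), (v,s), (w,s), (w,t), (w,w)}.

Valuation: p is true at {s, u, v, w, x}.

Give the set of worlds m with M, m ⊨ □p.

s: successors {w}; p there: w:T. ✓
t: successors {t, x}; p there: t:F, x:T. ✗
u: successors {s, u}; p there: s:T, u:T. ✓
v: successors {s}; p there: s:T. ✓
w: successors {s, t, w}; p there: s:T, t:F, w:T. ✗
x: no successors, so □p holds vacuously. ✓

{s, u, v, x}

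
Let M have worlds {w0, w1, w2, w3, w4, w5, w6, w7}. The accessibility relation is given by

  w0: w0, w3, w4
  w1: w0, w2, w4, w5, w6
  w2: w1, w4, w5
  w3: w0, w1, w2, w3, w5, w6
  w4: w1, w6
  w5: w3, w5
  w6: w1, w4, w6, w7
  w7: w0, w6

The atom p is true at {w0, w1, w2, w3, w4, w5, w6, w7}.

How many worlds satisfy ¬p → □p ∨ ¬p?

w0: ¬p is F, □p ∨ ¬p is T. ✓
w1: ¬p is F, □p ∨ ¬p is T. ✓
w2: ¬p is F, □p ∨ ¬p is T. ✓
w3: ¬p is F, □p ∨ ¬p is T. ✓
w4: ¬p is F, □p ∨ ¬p is T. ✓
w5: ¬p is F, □p ∨ ¬p is T. ✓
w6: ¬p is F, □p ∨ ¬p is T. ✓
w7: ¬p is F, □p ∨ ¬p is T. ✓
Satisfying worlds: {w0, w1, w2, w3, w4, w5, w6, w7}.

8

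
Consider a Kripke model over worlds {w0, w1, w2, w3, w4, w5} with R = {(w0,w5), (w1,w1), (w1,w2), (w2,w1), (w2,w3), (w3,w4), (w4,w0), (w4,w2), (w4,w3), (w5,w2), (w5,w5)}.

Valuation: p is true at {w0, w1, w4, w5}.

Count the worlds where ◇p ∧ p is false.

w0: ◇p is T, p is T. ✓
w1: ◇p is T, p is T. ✓
w2: ◇p is T, p is F. ✗
w3: ◇p is T, p is F. ✗
w4: ◇p is T, p is T. ✓
w5: ◇p is T, p is T. ✓
Satisfying worlds: {w0, w1, w4, w5}.
So ◇p ∧ p fails at the other 2 worlds.

2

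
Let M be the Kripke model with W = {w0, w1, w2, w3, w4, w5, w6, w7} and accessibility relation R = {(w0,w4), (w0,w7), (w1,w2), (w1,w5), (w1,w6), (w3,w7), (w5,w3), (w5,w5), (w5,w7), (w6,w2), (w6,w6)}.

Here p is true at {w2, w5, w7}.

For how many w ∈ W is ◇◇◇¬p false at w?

w0: successors {w4, w7}; ◇◇¬p there: w4:F, w7:F. ✗
w1: successors {w2, w5, w6}; ◇◇¬p there: w2:F, w5:T, w6:T. ✓
w2: no successors, so ◇◇◇¬p fails. ✗
w3: successors {w7}; ◇◇¬p there: w7:F. ✗
w4: no successors, so ◇◇◇¬p fails. ✗
w5: successors {w3, w5, w7}; ◇◇¬p there: w3:F, w5:T, w7:F. ✓
w6: successors {w2, w6}; ◇◇¬p there: w2:F, w6:T. ✓
w7: no successors, so ◇◇◇¬p fails. ✗
Satisfying worlds: {w1, w5, w6}.
So ◇◇◇¬p fails at the other 5 worlds.

5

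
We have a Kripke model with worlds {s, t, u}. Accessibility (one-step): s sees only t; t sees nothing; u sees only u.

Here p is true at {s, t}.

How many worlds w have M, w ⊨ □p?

s: successors {t}; p there: t:T. ✓
t: no successors, so □p holds vacuously. ✓
u: successors {u}; p there: u:F. ✗
Satisfying worlds: {s, t}.

2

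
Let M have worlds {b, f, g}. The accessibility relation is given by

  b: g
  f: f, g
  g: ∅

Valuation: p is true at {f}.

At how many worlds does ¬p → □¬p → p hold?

b: ¬p is T, □¬p → p is F. ✗
f: ¬p is F, □¬p → p is T. ✓
g: ¬p is T, □¬p → p is F. ✗
Satisfying worlds: {f}.

1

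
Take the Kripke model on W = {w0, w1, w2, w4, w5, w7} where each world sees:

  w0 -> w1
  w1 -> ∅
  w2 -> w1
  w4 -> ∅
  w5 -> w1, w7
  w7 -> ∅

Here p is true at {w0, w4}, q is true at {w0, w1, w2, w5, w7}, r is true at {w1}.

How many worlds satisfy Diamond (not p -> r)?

w0: successors {w1}; not p -> r there: w1:T. ✓
w1: no successors, so Diamond (not p -> r) fails. ✗
w2: successors {w1}; not p -> r there: w1:T. ✓
w4: no successors, so Diamond (not p -> r) fails. ✗
w5: successors {w1, w7}; not p -> r there: w1:T, w7:F. ✓
w7: no successors, so Diamond (not p -> r) fails. ✗
Satisfying worlds: {w0, w2, w5}.

3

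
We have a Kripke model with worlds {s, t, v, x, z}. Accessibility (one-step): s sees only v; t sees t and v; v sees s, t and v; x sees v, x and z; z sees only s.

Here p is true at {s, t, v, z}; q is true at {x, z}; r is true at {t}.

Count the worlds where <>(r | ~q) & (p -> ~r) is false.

1

s: <>(r | ~q) is T, p -> ~r is T. ✓
t: <>(r | ~q) is T, p -> ~r is F. ✗
v: <>(r | ~q) is T, p -> ~r is T. ✓
x: <>(r | ~q) is T, p -> ~r is T. ✓
z: <>(r | ~q) is T, p -> ~r is T. ✓
Satisfying worlds: {s, v, x, z}.
So <>(r | ~q) & (p -> ~r) fails at the other 1 world.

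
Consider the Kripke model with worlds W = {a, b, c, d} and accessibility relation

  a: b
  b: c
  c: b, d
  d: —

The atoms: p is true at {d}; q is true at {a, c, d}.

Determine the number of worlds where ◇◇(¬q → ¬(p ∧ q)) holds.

3

a: successors {b}; ◇(¬q → ¬(p ∧ q)) there: b:T. ✓
b: successors {c}; ◇(¬q → ¬(p ∧ q)) there: c:T. ✓
c: successors {b, d}; ◇(¬q → ¬(p ∧ q)) there: b:T, d:F. ✓
d: no successors, so ◇◇(¬q → ¬(p ∧ q)) fails. ✗
Satisfying worlds: {a, b, c}.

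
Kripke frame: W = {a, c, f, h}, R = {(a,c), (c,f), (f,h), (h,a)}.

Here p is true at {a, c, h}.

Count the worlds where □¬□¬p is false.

a: successors {c}; ¬□¬p there: c:F. ✗
c: successors {f}; ¬□¬p there: f:T. ✓
f: successors {h}; ¬□¬p there: h:T. ✓
h: successors {a}; ¬□¬p there: a:T. ✓
Satisfying worlds: {c, f, h}.
So □¬□¬p fails at the other 1 world.

1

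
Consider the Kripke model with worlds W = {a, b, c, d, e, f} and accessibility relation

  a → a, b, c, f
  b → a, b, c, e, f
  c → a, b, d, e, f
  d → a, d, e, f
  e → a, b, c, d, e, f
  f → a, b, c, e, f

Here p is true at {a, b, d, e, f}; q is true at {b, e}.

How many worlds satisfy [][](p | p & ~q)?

0

a: successors {a, b, c, f}; [](p | p & ~q) there: a:F, b:F, c:T, f:F. ✗
b: successors {a, b, c, e, f}; [](p | p & ~q) there: a:F, b:F, c:T, e:F, f:F. ✗
c: successors {a, b, d, e, f}; [](p | p & ~q) there: a:F, b:F, d:T, e:F, f:F. ✗
d: successors {a, d, e, f}; [](p | p & ~q) there: a:F, d:T, e:F, f:F. ✗
e: successors {a, b, c, d, e, f}; [](p | p & ~q) there: a:F, b:F, c:T, d:T, e:F, f:F. ✗
f: successors {a, b, c, e, f}; [](p | p & ~q) there: a:F, b:F, c:T, e:F, f:F. ✗
Satisfying worlds: ∅.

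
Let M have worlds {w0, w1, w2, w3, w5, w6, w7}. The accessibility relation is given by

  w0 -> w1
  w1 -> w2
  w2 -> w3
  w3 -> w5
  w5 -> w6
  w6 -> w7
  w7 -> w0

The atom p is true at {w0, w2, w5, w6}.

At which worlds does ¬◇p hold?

w0: ◇p is F. ✓
w1: ◇p is T. ✗
w2: ◇p is F. ✓
w3: ◇p is T. ✗
w5: ◇p is T. ✗
w6: ◇p is F. ✓
w7: ◇p is T. ✗

{w0, w2, w6}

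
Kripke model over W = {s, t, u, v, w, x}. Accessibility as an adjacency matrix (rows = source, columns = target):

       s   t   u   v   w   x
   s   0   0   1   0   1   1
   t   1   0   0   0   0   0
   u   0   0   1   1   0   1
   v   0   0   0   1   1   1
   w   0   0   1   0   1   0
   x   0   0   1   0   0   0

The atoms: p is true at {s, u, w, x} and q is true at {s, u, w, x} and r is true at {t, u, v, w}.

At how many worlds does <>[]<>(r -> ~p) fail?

3

s: successors {u, w, x}; []<>(r -> ~p) there: u:F, w:F, x:T. ✓
t: successors {s}; []<>(r -> ~p) there: s:F. ✗
u: successors {u, v, x}; []<>(r -> ~p) there: u:F, v:F, x:T. ✓
v: successors {v, w, x}; []<>(r -> ~p) there: v:F, w:F, x:T. ✓
w: successors {u, w}; []<>(r -> ~p) there: u:F, w:F. ✗
x: successors {u}; []<>(r -> ~p) there: u:F. ✗
Satisfying worlds: {s, u, v}.
So <>[]<>(r -> ~p) fails at the other 3 worlds.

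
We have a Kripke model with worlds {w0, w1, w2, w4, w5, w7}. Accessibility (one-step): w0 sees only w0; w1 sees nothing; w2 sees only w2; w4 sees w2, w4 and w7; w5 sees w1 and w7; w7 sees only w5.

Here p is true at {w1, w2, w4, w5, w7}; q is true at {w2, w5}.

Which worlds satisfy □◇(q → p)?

w0: successors {w0}; ◇(q → p) there: w0:T. ✓
w1: no successors, so □◇(q → p) holds vacuously. ✓
w2: successors {w2}; ◇(q → p) there: w2:T. ✓
w4: successors {w2, w4, w7}; ◇(q → p) there: w2:T, w4:T, w7:T. ✓
w5: successors {w1, w7}; ◇(q → p) there: w1:F, w7:T. ✗
w7: successors {w5}; ◇(q → p) there: w5:T. ✓

{w0, w1, w2, w4, w7}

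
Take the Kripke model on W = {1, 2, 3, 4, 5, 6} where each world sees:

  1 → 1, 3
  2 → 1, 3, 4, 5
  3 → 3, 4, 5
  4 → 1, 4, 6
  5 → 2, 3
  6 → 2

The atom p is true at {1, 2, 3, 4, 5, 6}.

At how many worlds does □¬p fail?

6

1: successors {1, 3}; ¬p there: 1:F, 3:F. ✗
2: successors {1, 3, 4, 5}; ¬p there: 1:F, 3:F, 4:F, 5:F. ✗
3: successors {3, 4, 5}; ¬p there: 3:F, 4:F, 5:F. ✗
4: successors {1, 4, 6}; ¬p there: 1:F, 4:F, 6:F. ✗
5: successors {2, 3}; ¬p there: 2:F, 3:F. ✗
6: successors {2}; ¬p there: 2:F. ✗
Satisfying worlds: ∅.
So □¬p fails at the other 6 worlds.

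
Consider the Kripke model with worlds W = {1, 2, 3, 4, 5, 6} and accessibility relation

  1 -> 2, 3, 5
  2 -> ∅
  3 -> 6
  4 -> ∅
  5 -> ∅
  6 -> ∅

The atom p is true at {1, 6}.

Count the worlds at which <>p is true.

1

1: successors {2, 3, 5}; p there: 2:F, 3:F, 5:F. ✗
2: no successors, so <>p fails. ✗
3: successors {6}; p there: 6:T. ✓
4: no successors, so <>p fails. ✗
5: no successors, so <>p fails. ✗
6: no successors, so <>p fails. ✗
Satisfying worlds: {3}.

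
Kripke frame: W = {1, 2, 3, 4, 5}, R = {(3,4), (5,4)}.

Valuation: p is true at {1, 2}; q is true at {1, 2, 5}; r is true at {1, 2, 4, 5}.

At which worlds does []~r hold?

1: no successors, so []~r holds vacuously. ✓
2: no successors, so []~r holds vacuously. ✓
3: successors {4}; ~r there: 4:F. ✗
4: no successors, so []~r holds vacuously. ✓
5: successors {4}; ~r there: 4:F. ✗

{1, 2, 4}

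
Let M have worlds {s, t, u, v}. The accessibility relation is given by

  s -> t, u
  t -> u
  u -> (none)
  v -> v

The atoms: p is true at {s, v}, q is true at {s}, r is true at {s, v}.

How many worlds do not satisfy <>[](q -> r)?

s: successors {t, u}; [](q -> r) there: t:T, u:T. ✓
t: successors {u}; [](q -> r) there: u:T. ✓
u: no successors, so <>[](q -> r) fails. ✗
v: successors {v}; [](q -> r) there: v:T. ✓
Satisfying worlds: {s, t, v}.
So <>[](q -> r) fails at the other 1 world.

1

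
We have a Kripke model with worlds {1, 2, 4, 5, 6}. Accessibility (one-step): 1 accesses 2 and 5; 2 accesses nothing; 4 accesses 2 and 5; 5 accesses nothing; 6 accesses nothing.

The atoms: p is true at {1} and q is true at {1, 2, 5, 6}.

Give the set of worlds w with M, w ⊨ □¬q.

{2, 5, 6}

1: successors {2, 5}; ¬q there: 2:F, 5:F. ✗
2: no successors, so □¬q holds vacuously. ✓
4: successors {2, 5}; ¬q there: 2:F, 5:F. ✗
5: no successors, so □¬q holds vacuously. ✓
6: no successors, so □¬q holds vacuously. ✓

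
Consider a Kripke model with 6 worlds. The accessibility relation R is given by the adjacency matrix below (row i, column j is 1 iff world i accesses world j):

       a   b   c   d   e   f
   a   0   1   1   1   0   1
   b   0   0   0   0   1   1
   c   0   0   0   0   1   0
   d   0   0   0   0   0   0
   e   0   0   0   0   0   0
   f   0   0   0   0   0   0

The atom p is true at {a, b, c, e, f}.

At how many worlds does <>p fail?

3

a: successors {b, c, d, f}; p there: b:T, c:T, d:F, f:T. ✓
b: successors {e, f}; p there: e:T, f:T. ✓
c: successors {e}; p there: e:T. ✓
d: no successors, so <>p fails. ✗
e: no successors, so <>p fails. ✗
f: no successors, so <>p fails. ✗
Satisfying worlds: {a, b, c}.
So <>p fails at the other 3 worlds.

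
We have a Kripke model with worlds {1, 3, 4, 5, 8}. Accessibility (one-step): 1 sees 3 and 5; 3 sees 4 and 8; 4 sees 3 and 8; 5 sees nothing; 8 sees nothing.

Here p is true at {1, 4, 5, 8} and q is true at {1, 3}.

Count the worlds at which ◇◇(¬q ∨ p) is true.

1: successors {3, 5}; ◇(¬q ∨ p) there: 3:T, 5:F. ✓
3: successors {4, 8}; ◇(¬q ∨ p) there: 4:T, 8:F. ✓
4: successors {3, 8}; ◇(¬q ∨ p) there: 3:T, 8:F. ✓
5: no successors, so ◇◇(¬q ∨ p) fails. ✗
8: no successors, so ◇◇(¬q ∨ p) fails. ✗
Satisfying worlds: {1, 3, 4}.

3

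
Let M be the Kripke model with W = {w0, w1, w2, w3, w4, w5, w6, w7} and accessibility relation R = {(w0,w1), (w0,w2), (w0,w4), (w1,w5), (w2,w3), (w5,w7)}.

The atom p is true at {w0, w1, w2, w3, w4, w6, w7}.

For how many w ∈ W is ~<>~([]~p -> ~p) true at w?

5

w0: <>~([]~p -> ~p) is T. ✗
w1: <>~([]~p -> ~p) is F. ✓
w2: <>~([]~p -> ~p) is T. ✗
w3: <>~([]~p -> ~p) is F. ✓
w4: <>~([]~p -> ~p) is F. ✓
w5: <>~([]~p -> ~p) is T. ✗
w6: <>~([]~p -> ~p) is F. ✓
w7: <>~([]~p -> ~p) is F. ✓
Satisfying worlds: {w1, w3, w4, w6, w7}.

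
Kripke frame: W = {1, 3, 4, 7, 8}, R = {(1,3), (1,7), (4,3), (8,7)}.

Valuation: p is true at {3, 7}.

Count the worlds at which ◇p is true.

1: successors {3, 7}; p there: 3:T, 7:T. ✓
3: no successors, so ◇p fails. ✗
4: successors {3}; p there: 3:T. ✓
7: no successors, so ◇p fails. ✗
8: successors {7}; p there: 7:T. ✓
Satisfying worlds: {1, 4, 8}.

3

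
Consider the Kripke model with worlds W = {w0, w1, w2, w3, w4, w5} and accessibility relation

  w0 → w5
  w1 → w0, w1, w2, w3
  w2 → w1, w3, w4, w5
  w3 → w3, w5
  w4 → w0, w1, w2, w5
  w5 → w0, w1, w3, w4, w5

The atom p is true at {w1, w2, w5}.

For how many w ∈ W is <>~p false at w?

1

w0: successors {w5}; ~p there: w5:F. ✗
w1: successors {w0, w1, w2, w3}; ~p there: w0:T, w1:F, w2:F, w3:T. ✓
w2: successors {w1, w3, w4, w5}; ~p there: w1:F, w3:T, w4:T, w5:F. ✓
w3: successors {w3, w5}; ~p there: w3:T, w5:F. ✓
w4: successors {w0, w1, w2, w5}; ~p there: w0:T, w1:F, w2:F, w5:F. ✓
w5: successors {w0, w1, w3, w4, w5}; ~p there: w0:T, w1:F, w3:T, w4:T, w5:F. ✓
Satisfying worlds: {w1, w2, w3, w4, w5}.
So <>~p fails at the other 1 world.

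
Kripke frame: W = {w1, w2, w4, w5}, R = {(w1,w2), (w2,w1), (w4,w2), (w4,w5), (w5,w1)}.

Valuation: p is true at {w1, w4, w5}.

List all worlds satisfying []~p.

{w1}

w1: successors {w2}; ~p there: w2:T. ✓
w2: successors {w1}; ~p there: w1:F. ✗
w4: successors {w2, w5}; ~p there: w2:T, w5:F. ✗
w5: successors {w1}; ~p there: w1:F. ✗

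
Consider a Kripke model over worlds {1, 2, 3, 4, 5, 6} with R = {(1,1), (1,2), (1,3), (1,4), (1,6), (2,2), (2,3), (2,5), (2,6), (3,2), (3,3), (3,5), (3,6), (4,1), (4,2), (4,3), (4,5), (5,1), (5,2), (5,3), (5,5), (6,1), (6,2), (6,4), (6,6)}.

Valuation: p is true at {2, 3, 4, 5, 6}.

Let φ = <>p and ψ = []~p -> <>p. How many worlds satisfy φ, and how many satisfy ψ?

For <>p:
1: successors {1, 2, 3, 4, 6}; p there: 1:F, 2:T, 3:T, 4:T, 6:T. ✓
2: successors {2, 3, 5, 6}; p there: 2:T, 3:T, 5:T, 6:T. ✓
3: successors {2, 3, 5, 6}; p there: 2:T, 3:T, 5:T, 6:T. ✓
4: successors {1, 2, 3, 5}; p there: 1:F, 2:T, 3:T, 5:T. ✓
5: successors {1, 2, 3, 5}; p there: 1:F, 2:T, 3:T, 5:T. ✓
6: successors {1, 2, 4, 6}; p there: 1:F, 2:T, 4:T, 6:T. ✓
— 6 worlds.
For []~p -> <>p:
1: []~p is F, <>p is T. ✓
2: []~p is F, <>p is T. ✓
3: []~p is F, <>p is T. ✓
4: []~p is F, <>p is T. ✓
5: []~p is F, <>p is T. ✓
6: []~p is F, <>p is T. ✓
— 6 worlds.

6 and 6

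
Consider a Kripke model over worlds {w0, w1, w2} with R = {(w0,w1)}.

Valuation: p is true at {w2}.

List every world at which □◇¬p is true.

w0: successors {w1}; ◇¬p there: w1:F. ✗
w1: no successors, so □◇¬p holds vacuously. ✓
w2: no successors, so □◇¬p holds vacuously. ✓

{w1, w2}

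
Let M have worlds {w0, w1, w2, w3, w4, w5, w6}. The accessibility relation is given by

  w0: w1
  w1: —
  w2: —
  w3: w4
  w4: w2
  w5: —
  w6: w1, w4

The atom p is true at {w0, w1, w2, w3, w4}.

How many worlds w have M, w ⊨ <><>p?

w0: successors {w1}; <>p there: w1:F. ✗
w1: no successors, so <><>p fails. ✗
w2: no successors, so <><>p fails. ✗
w3: successors {w4}; <>p there: w4:T. ✓
w4: successors {w2}; <>p there: w2:F. ✗
w5: no successors, so <><>p fails. ✗
w6: successors {w1, w4}; <>p there: w1:F, w4:T. ✓
Satisfying worlds: {w3, w6}.

2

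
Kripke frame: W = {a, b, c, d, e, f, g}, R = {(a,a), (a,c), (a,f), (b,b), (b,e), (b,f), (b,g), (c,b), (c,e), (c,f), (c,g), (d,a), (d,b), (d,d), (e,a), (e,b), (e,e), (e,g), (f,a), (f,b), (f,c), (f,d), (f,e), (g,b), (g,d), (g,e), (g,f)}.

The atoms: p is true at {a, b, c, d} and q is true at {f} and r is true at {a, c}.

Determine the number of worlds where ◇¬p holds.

6

a: successors {a, c, f}; ¬p there: a:F, c:F, f:T. ✓
b: successors {b, e, f, g}; ¬p there: b:F, e:T, f:T, g:T. ✓
c: successors {b, e, f, g}; ¬p there: b:F, e:T, f:T, g:T. ✓
d: successors {a, b, d}; ¬p there: a:F, b:F, d:F. ✗
e: successors {a, b, e, g}; ¬p there: a:F, b:F, e:T, g:T. ✓
f: successors {a, b, c, d, e}; ¬p there: a:F, b:F, c:F, d:F, e:T. ✓
g: successors {b, d, e, f}; ¬p there: b:F, d:F, e:T, f:T. ✓
Satisfying worlds: {a, b, c, e, f, g}.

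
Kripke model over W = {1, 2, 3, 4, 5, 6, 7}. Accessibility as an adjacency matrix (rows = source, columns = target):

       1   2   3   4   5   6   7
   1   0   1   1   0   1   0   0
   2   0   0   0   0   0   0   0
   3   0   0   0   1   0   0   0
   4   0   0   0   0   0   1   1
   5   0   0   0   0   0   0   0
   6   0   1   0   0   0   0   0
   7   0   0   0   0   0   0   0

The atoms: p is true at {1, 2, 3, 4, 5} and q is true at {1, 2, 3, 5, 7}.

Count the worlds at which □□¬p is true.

5

1: successors {2, 3, 5}; □¬p there: 2:T, 3:F, 5:T. ✗
2: no successors, so □□¬p holds vacuously. ✓
3: successors {4}; □¬p there: 4:T. ✓
4: successors {6, 7}; □¬p there: 6:F, 7:T. ✗
5: no successors, so □□¬p holds vacuously. ✓
6: successors {2}; □¬p there: 2:T. ✓
7: no successors, so □□¬p holds vacuously. ✓
Satisfying worlds: {2, 3, 5, 6, 7}.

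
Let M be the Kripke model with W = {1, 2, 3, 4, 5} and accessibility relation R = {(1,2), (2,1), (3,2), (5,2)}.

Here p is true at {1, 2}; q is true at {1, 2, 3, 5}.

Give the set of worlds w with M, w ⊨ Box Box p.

{1, 2, 3, 4, 5}

1: successors {2}; Box p there: 2:T. ✓
2: successors {1}; Box p there: 1:T. ✓
3: successors {2}; Box p there: 2:T. ✓
4: no successors, so Box Box p holds vacuously. ✓
5: successors {2}; Box p there: 2:T. ✓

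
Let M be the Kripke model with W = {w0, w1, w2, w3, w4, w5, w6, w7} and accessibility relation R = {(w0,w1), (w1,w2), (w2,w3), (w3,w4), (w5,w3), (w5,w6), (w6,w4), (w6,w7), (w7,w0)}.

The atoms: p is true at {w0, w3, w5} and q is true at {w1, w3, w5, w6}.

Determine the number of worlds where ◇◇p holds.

2

w0: successors {w1}; ◇p there: w1:F. ✗
w1: successors {w2}; ◇p there: w2:T. ✓
w2: successors {w3}; ◇p there: w3:F. ✗
w3: successors {w4}; ◇p there: w4:F. ✗
w4: no successors, so ◇◇p fails. ✗
w5: successors {w3, w6}; ◇p there: w3:F, w6:F. ✗
w6: successors {w4, w7}; ◇p there: w4:F, w7:T. ✓
w7: successors {w0}; ◇p there: w0:F. ✗
Satisfying worlds: {w1, w6}.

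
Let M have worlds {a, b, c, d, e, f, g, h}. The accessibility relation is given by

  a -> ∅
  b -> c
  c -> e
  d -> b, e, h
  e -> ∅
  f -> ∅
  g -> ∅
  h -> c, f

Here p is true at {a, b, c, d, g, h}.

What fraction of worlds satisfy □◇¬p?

5/8

a: no successors, so □◇¬p holds vacuously. ✓
b: successors {c}; ◇¬p there: c:T. ✓
c: successors {e}; ◇¬p there: e:F. ✗
d: successors {b, e, h}; ◇¬p there: b:F, e:F, h:T. ✗
e: no successors, so □◇¬p holds vacuously. ✓
f: no successors, so □◇¬p holds vacuously. ✓
g: no successors, so □◇¬p holds vacuously. ✓
h: successors {c, f}; ◇¬p there: c:T, f:F. ✗
That's 5 of 8 worlds, so 5/8.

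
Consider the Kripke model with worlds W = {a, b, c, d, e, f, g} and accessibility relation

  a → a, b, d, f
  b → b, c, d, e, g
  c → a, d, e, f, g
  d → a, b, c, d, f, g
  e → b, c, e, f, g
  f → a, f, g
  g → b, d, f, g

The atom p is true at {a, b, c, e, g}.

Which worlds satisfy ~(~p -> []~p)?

{d, f}

a: ~p -> []~p is T. ✗
b: ~p -> []~p is T. ✗
c: ~p -> []~p is T. ✗
d: ~p -> []~p is F. ✓
e: ~p -> []~p is T. ✗
f: ~p -> []~p is F. ✓
g: ~p -> []~p is T. ✗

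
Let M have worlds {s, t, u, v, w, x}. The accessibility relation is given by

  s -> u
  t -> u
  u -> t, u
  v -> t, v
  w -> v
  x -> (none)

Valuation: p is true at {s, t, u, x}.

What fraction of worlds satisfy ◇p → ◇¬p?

s: ◇p is T, ◇¬p is F. ✗
t: ◇p is T, ◇¬p is F. ✗
u: ◇p is T, ◇¬p is F. ✗
v: ◇p is T, ◇¬p is T. ✓
w: ◇p is F, ◇¬p is T. ✓
x: ◇p is F, ◇¬p is F. ✓
That's 3 of 6 worlds, so 3/6 = 1/2.

1/2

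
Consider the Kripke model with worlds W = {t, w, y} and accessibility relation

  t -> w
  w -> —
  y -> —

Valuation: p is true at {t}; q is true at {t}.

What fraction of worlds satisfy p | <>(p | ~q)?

1/3

t: p is T, <>(p | ~q) is T. ✓
w: p is F, <>(p | ~q) is F. ✗
y: p is F, <>(p | ~q) is F. ✗
That's 1 of 3 worlds, so 1/3.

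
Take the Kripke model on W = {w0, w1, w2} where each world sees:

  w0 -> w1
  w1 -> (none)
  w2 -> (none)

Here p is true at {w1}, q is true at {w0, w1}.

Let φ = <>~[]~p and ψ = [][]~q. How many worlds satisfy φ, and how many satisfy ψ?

0 and 3

For <>~[]~p:
w0: successors {w1}; ~[]~p there: w1:F. ✗
w1: no successors, so <>~[]~p fails. ✗
w2: no successors, so <>~[]~p fails. ✗
— 0 worlds.
For [][]~q:
w0: successors {w1}; []~q there: w1:T. ✓
w1: no successors, so [][]~q holds vacuously. ✓
w2: no successors, so [][]~q holds vacuously. ✓
— 3 worlds.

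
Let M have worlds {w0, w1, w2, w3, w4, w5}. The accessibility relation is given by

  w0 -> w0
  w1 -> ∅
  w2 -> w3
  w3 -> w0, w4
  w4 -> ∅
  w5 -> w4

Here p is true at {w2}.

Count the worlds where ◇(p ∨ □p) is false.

4

w0: successors {w0}; p ∨ □p there: w0:F. ✗
w1: no successors, so ◇(p ∨ □p) fails. ✗
w2: successors {w3}; p ∨ □p there: w3:F. ✗
w3: successors {w0, w4}; p ∨ □p there: w0:F, w4:T. ✓
w4: no successors, so ◇(p ∨ □p) fails. ✗
w5: successors {w4}; p ∨ □p there: w4:T. ✓
Satisfying worlds: {w3, w5}.
So ◇(p ∨ □p) fails at the other 4 worlds.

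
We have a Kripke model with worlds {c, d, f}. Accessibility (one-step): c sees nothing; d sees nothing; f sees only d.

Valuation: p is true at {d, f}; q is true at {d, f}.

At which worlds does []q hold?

c: no successors, so []q holds vacuously. ✓
d: no successors, so []q holds vacuously. ✓
f: successors {d}; q there: d:T. ✓

{c, d, f}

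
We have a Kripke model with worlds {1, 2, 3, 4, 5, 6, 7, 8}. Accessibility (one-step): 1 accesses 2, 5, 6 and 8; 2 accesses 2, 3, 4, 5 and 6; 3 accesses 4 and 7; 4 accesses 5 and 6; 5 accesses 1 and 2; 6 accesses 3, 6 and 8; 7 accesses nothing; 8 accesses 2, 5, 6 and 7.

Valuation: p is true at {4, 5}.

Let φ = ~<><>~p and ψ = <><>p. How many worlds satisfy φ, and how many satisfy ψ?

For ~<><>~p:
1: <><>~p is T. ✗
2: <><>~p is T. ✗
3: <><>~p is T. ✗
4: <><>~p is T. ✗
5: <><>~p is T. ✗
6: <><>~p is T. ✗
7: <><>~p is F. ✓
8: <><>~p is T. ✗
— 1 world.
For <><>p:
1: successors {2, 5, 6, 8}; <>p there: 2:T, 5:F, 6:F, 8:T. ✓
2: successors {2, 3, 4, 5, 6}; <>p there: 2:T, 3:T, 4:T, 5:F, 6:F. ✓
3: successors {4, 7}; <>p there: 4:T, 7:F. ✓
4: successors {5, 6}; <>p there: 5:F, 6:F. ✗
5: successors {1, 2}; <>p there: 1:T, 2:T. ✓
6: successors {3, 6, 8}; <>p there: 3:T, 6:F, 8:T. ✓
7: no successors, so <><>p fails. ✗
8: successors {2, 5, 6, 7}; <>p there: 2:T, 5:F, 6:F, 7:F. ✓
— 6 worlds.

1 and 6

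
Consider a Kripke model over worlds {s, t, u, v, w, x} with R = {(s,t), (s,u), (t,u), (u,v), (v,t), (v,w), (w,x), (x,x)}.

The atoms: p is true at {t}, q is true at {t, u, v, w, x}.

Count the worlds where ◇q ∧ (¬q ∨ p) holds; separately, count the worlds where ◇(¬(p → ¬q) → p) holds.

For ◇q ∧ (¬q ∨ p):
s: ◇q is T, ¬q ∨ p is T. ✓
t: ◇q is T, ¬q ∨ p is T. ✓
u: ◇q is T, ¬q ∨ p is F. ✗
v: ◇q is T, ¬q ∨ p is F. ✗
w: ◇q is T, ¬q ∨ p is F. ✗
x: ◇q is T, ¬q ∨ p is F. ✗
— 2 worlds.
For ◇(¬(p → ¬q) → p):
s: successors {t, u}; ¬(p → ¬q) → p there: t:T, u:T. ✓
t: successors {u}; ¬(p → ¬q) → p there: u:T. ✓
u: successors {v}; ¬(p → ¬q) → p there: v:T. ✓
v: successors {t, w}; ¬(p → ¬q) → p there: t:T, w:T. ✓
w: successors {x}; ¬(p → ¬q) → p there: x:T. ✓
x: successors {x}; ¬(p → ¬q) → p there: x:T. ✓
— 6 worlds.

2 and 6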